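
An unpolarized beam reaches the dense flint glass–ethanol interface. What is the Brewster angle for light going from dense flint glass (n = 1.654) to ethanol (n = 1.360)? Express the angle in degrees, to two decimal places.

θ_B ≈ 39.43°

Brewster's condition: tan θ_B = n₂/n₁ = 1.360/1.654 = 0.8222.
θ_B = arctan(0.8222) = 39.43°.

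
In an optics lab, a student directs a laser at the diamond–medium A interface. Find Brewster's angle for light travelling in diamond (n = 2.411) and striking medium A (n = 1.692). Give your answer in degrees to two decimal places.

The reflected p-component vanishes when tan θ_B = n₂/n₁.
Brewster's condition: tan θ_B = n₂/n₁ = 1.692/2.411 = 0.7018.
θ_B = arctan(0.7018) = 35.06°.

θ_B ≈ 35.06°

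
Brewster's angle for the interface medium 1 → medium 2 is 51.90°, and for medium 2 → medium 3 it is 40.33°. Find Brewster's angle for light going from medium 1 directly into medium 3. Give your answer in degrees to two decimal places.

θ_B ≈ 47.27°

Each Brewster angle gives a ratio: n₂/n₁ = tan 51.90° = 1.2753, n₃/n₂ = tan 40.33° = 0.8490.
Multiplying, n₃/n₁ = 1.2753 × 0.8490 = 1.0827, and θ_B(1→3) = arctan 1.0827 = 47.27°.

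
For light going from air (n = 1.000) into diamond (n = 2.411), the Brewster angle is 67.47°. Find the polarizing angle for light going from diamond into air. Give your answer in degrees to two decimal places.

Reversing the direction swaps n₁ and n₂, so tan θ_B' = 1/tan θ_B and θ_B' = 90° − θ_B.
Hence θ_B' = 90° − 67.47° = 22.53°.

θ_B' ≈ 22.53°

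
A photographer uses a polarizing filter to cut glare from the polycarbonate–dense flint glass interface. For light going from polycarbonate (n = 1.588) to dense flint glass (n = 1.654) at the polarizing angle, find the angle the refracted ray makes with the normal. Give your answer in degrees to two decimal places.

tan θ_B = n₂/n₁ = 1.654/1.588 = 1.0416, so θ_B = 46.17°.
The refracted ray is perpendicular to the reflected ray, so θ_t = 90° − θ_B = 43.83°.

θ_t ≈ 43.83°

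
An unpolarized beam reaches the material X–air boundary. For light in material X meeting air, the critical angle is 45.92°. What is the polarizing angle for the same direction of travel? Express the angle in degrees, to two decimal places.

At the critical angle sin θ_c = n₂/n₁, giving n₂/n₁ = sin 45.92° = 0.7184.
Then tan θ_B = n₂/n₁ = 0.7184, so θ_B = arctan 0.7184 = 35.69°.

θ_B ≈ 35.69°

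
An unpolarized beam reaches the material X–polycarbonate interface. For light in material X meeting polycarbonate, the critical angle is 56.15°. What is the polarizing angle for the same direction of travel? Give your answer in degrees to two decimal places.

θ_B ≈ 39.71°

n₂/n₁ = sin θ_c = sin 56.15° = 0.8305.
tan θ_B equals the same ratio, so θ_B = arctan(0.8305) = 39.71°.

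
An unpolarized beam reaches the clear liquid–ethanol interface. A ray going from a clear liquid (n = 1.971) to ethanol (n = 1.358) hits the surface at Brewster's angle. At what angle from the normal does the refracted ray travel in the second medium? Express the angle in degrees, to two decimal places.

θ_B = arctan(n₂/n₁) = arctan(1.358/1.971) = 34.57°.
The refracted ray is perpendicular to the reflected ray, so θ_t = 90° − θ_B = 55.43°.

θ_t ≈ 55.43°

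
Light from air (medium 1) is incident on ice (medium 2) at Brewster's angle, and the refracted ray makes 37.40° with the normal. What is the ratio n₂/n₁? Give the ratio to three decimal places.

θ_B + θ_t = 90°, so θ_B = 90° − 37.40° = 52.60°.
Then n₂/n₁ = tan θ_B = tan 52.60° = 1.308.

n₂/n₁ ≈ 1.308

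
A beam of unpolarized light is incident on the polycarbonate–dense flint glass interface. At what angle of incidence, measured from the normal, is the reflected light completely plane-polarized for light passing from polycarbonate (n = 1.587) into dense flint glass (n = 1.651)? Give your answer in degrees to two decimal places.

θ_B ≈ 46.13°

tan θ_B = n₂/n₁ = 1.651/1.587 = 1.0403.
θ_B = arctan(1.0403) = 46.13°.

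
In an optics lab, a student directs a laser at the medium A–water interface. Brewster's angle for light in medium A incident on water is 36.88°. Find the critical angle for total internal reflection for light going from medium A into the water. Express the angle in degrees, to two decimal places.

tan θ_B = n₂/n₁ = tan 36.88° = 0.7503.
Total internal reflection: sin θ_c = n₂/n₁ = 0.7503.
θ_c = arcsin(0.7503) = 48.61°.

θ_c ≈ 48.61°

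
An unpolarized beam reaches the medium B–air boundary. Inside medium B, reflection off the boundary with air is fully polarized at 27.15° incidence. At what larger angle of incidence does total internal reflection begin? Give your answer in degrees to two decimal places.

θ_c ≈ 30.85°

n₂/n₁ = tan 27.15° = 0.5128; the critical angle satisfies sin θ_c = n₂/n₁.
θ_c = arcsin(0.5128) = 30.85°.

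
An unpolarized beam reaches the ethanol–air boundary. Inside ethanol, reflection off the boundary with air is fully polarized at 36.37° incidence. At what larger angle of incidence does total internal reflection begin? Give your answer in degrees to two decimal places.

tan θ_B = n₂/n₁ = tan 36.37° = 0.7365.
Total internal reflection: sin θ_c = n₂/n₁ = 0.7365.
θ_c = arcsin(0.7365) = 47.43°.

θ_c ≈ 47.43°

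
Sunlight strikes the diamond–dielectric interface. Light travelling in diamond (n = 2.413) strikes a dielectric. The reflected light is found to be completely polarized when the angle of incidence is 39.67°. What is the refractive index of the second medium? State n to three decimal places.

Brewster's law: tan θ_B = n₂/n₁ (light incident in diamond, refracted into a dielectric).
n₂ = n₁ tan θ_B = 2.413 × tan 39.67° = 2.001.

n ≈ 2.001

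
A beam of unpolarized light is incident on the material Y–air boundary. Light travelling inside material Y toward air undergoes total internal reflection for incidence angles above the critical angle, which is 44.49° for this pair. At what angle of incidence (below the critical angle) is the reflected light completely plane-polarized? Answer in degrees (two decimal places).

At the critical angle sin θ_c = n₂/n₁, giving n₂/n₁ = sin 44.49° = 0.7008.
Then tan θ_B = n₂/n₁ = 0.7008, so θ_B = arctan 0.7008 = 35.02°.

θ_B ≈ 35.02°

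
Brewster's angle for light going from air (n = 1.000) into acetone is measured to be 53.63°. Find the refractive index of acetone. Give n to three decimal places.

n ≈ 1.358

At Brewster's angle, tan θ_B = n₂/n₁ with n₁ on the incident side (air) and n₂ on the transmitted side (acetone).
n₂ = n₁ tan θ_B = 1.000 × tan 53.63° = 1.358.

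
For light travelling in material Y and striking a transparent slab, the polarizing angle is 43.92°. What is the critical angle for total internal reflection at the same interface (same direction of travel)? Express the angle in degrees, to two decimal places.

From Brewster, n₂/n₁ = tan θ_B = tan 43.92° = 0.9630.
Then sin θ_c = n₂/n₁ = 0.9630, so θ_c = arcsin 0.9630 = 74.36°.

θ_c ≈ 74.36°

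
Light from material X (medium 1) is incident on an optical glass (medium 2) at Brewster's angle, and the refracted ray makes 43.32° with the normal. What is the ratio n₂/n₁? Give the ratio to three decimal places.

n₂/n₁ ≈ 1.060

θ_B + θ_t = 90°, so θ_B = 90° − 43.32° = 46.68°.
tan θ_B = n₂/n₁, so n₂/n₁ = tan 46.68° = 1.060.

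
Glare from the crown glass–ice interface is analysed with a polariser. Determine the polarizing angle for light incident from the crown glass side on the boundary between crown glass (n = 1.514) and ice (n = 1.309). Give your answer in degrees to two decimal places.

The reflected p-component vanishes when tan θ_B = n₂/n₁.
Here n₂/n₁ = 1.309/1.514 = 0.8646, and Brewster's law gives tan θ_B = n₂/n₁.
θ_B = arctan(0.8646) = 40.85°.

θ_B ≈ 40.85°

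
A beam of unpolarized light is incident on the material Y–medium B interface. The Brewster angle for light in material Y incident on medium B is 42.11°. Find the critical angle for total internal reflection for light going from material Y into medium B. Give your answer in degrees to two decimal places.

θ_c ≈ 64.67°

tan θ_B = n₂/n₁ = tan 42.11° = 0.9039.
Total internal reflection: sin θ_c = n₂/n₁ = 0.9039.
θ_c = arcsin(0.9039) = 64.67°.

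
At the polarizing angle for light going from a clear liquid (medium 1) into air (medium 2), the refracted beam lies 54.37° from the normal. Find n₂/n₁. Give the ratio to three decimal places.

θ_B + θ_t = 90°, so θ_B = 90° − 54.37° = 35.63°.
tan θ_B = n₂/n₁, so n₂/n₁ = tan 35.63° = 0.717.

n₂/n₁ ≈ 0.717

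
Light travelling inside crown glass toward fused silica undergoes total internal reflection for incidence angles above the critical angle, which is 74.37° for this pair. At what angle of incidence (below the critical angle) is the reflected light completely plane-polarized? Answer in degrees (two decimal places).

n₂/n₁ = sin θ_c = sin 74.37° = 0.9630.
tan θ_B equals the same ratio, so θ_B = arctan(0.9630) = 43.92°.

θ_B ≈ 43.92°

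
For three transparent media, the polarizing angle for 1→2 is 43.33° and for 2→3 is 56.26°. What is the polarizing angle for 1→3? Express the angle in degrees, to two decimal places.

Each Brewster angle gives a ratio: n₂/n₁ = tan 43.33° = 0.9433, n₃/n₂ = tan 56.26° = 1.4972.
So n₃/n₁ = (n₂/n₁)(n₃/n₂) = 0.9433 × 1.4972 = 1.4123.
θ_B(1→3) = arctan(1.4123) = 54.70°.

θ_B ≈ 54.70°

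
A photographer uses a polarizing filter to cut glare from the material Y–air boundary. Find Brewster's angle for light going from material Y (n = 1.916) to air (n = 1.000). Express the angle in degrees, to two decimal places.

At Brewster's angle the reflected and refracted rays are perpendicular, which with Snell's law gives tan θ_B = n₂/n₁.
tan θ_B = n₂/n₁ = 1.000/1.916 = 0.5219. Taking the arctangent, θ_B = 27.56°.

θ_B ≈ 27.56°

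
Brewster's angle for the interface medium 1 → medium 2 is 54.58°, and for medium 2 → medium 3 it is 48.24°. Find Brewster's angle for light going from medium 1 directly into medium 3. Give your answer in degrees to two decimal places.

tan θ_B(1→2) = n₂/n₁ = tan 54.58° = 1.4061.
tan θ_B(2→3) = n₃/n₂ = tan 48.24° = 1.1200.
n₃/n₁ = 1.5748. Then tan θ_B(1→3) = n₃/n₁, so θ_B(1→3) = arctan(1.5748) = 57.59°.

θ_B ≈ 57.59°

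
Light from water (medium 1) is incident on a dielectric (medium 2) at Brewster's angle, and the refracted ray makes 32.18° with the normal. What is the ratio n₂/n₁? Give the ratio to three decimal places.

n₂/n₁ ≈ 1.589

θ_B + θ_t = 90°, so θ_B = 90° − 32.18° = 57.82°.
tan θ_B = n₂/n₁, so n₂/n₁ = tan 57.82° = 1.589.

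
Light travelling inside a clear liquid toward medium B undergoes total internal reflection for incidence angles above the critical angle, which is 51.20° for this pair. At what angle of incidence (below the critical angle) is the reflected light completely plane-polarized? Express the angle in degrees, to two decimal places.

sin θ_c = n₂/n₁, so n₂/n₁ = sin 51.20° = 0.7793.
Brewster: tan θ_B = n₂/n₁ = 0.7793.
θ_B = arctan(0.7793) = 37.93°.

θ_B ≈ 37.93°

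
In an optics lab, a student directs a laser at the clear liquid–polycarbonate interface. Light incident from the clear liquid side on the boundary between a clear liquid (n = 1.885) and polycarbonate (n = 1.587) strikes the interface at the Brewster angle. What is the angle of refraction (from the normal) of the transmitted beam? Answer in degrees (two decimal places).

θ_t ≈ 49.91°

θ_B = arctan(n₂/n₁) = arctan(1.587/1.885) = 40.09°.
The refracted ray is perpendicular to the reflected ray, so θ_t = 90° − θ_B = 49.91°.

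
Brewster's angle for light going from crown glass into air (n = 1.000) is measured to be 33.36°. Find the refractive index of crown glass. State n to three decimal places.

n ≈ 1.519

At Brewster's angle, tan θ_B = n₂/n₁ with n₁ on the incident side (crown glass) and n₂ on the transmitted side (air).
n₁ = n₂ / tan θ_B = 1.000 / tan 33.36° = 1.519.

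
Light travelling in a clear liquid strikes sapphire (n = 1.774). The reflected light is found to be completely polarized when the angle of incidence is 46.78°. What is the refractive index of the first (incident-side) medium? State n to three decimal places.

n ≈ 1.667

Brewster's law: tan θ_B = n₂/n₁ (light incident in a clear liquid, refracted into sapphire).
n₁ = n₂ / tan θ_B = 1.774 / tan 46.78° = 1.667.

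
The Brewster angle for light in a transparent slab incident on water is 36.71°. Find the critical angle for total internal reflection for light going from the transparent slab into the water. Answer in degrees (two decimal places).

θ_c ≈ 48.21°

n₂/n₁ = tan 36.71° = 0.7456; the critical angle satisfies sin θ_c = n₂/n₁.
θ_c = arcsin(0.7456) = 48.21°.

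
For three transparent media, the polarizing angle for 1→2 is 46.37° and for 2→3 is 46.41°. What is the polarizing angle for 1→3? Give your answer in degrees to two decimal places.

θ_B ≈ 47.78°

tan θ_B(1→2) = n₂/n₁ = tan 46.37° = 1.0490.
tan θ_B(2→3) = n₃/n₂ = tan 46.41° = 1.0505.
So n₃/n₁ = (n₂/n₁)(n₃/n₂) = 1.0490 × 1.0505 = 1.1019.
θ_B(1→3) = arctan(1.1019) = 47.78°.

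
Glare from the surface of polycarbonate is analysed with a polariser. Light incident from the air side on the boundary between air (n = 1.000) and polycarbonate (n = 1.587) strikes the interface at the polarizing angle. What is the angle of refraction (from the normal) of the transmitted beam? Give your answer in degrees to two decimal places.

θ_t ≈ 32.22°

First find Brewster's angle: tan θ_B = 1.587/1.000 = 1.5870, giving θ_B = 57.78°.
At Brewster's angle the reflected and refracted rays are perpendicular, so θ_t = 90° − θ_B = 90° − 57.78° = 32.22°.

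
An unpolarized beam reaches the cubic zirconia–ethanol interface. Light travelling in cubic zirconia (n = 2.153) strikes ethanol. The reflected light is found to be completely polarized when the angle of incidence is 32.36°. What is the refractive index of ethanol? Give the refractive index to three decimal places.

At the polarizing angle, tan θ_B = n₂/n₁ with n₁ on the incident side (cubic zirconia) and n₂ on the transmitted side (ethanol).
n₂ = n₁ tan θ_B = 2.153 × tan 32.36° = 1.364.

n ≈ 1.364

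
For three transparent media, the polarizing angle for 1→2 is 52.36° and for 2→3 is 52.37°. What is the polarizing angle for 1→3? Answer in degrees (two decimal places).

n₂/n₁ = tan 52.36° = 1.2967 and n₃/n₂ = tan 52.37° = 1.2971.
Multiplying, n₃/n₁ = 1.2967 × 1.2971 = 1.6819, and θ_B(1→3) = arctan 1.6819 = 59.27°.

θ_B ≈ 59.27°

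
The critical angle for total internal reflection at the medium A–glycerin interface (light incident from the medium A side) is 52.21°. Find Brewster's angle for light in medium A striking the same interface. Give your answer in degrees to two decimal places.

θ_B ≈ 38.32°

At the critical angle sin θ_c = n₂/n₁, giving n₂/n₁ = sin 52.21° = 0.7903.
Then tan θ_B = n₂/n₁ = 0.7903, so θ_B = arctan 0.7903 = 38.32°.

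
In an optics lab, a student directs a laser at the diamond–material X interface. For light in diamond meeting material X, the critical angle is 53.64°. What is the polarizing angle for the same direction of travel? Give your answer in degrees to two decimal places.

sin θ_c = n₂/n₁, so n₂/n₁ = sin 53.64° = 0.8053.
Brewster: tan θ_B = n₂/n₁ = 0.8053.
θ_B = arctan(0.8053) = 38.84°.

θ_B ≈ 38.84°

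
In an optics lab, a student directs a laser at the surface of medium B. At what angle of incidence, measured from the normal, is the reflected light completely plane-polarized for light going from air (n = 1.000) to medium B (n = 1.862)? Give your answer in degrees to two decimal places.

θ_B ≈ 61.76°

Here n₂/n₁ = 1.862/1.000 = 1.8620, and Brewster's law gives tan θ_B = n₂/n₁.
So θ_B = arctan 1.8620 = 61.76°.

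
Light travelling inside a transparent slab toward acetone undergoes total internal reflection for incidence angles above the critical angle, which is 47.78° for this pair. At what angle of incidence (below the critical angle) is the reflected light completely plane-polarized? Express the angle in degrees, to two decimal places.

n₂/n₁ = sin θ_c = sin 47.78° = 0.7406.
tan θ_B equals the same ratio, so θ_B = arctan(0.7406) = 36.52°.

θ_B ≈ 36.52°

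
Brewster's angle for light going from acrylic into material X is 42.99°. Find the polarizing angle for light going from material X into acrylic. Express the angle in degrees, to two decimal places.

θ_B' ≈ 47.01°

tan θ_B' = n₁/n₂ = 1/tan θ_B, so θ_B' = 90° − θ_B.
θ_B' = 90° − 42.99° = 47.01°.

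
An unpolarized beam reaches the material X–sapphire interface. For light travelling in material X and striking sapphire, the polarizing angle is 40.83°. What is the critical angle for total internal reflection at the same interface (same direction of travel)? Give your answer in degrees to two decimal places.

θ_c ≈ 59.78°

tan θ_B = n₂/n₁ = tan 40.83° = 0.8641.
Total internal reflection: sin θ_c = n₂/n₁ = 0.8641.
θ_c = arcsin(0.8641) = 59.78°.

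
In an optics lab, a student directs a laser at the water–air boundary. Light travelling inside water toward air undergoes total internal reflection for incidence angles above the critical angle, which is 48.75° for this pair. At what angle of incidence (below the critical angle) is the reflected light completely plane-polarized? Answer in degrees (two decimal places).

θ_B ≈ 36.94°

At the critical angle sin θ_c = n₂/n₁, giving n₂/n₁ = sin 48.75° = 0.7518.
Then tan θ_B = n₂/n₁ = 0.7518, so θ_B = arctan 0.7518 = 36.94°.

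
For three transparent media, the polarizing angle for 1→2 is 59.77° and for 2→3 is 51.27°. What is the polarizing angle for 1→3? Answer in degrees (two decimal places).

tan θ_B(1→2) = n₂/n₁ = tan 59.77° = 1.7161.
tan θ_B(2→3) = n₃/n₂ = tan 51.27° = 1.2469.
Multiplying, n₃/n₁ = 1.7161 × 1.2469 = 2.1398, and θ_B(1→3) = arctan 2.1398 = 64.95°.

θ_B ≈ 64.95°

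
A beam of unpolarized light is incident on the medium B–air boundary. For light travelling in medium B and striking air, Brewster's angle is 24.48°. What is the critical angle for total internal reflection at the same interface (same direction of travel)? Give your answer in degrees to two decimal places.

tan θ_B = n₂/n₁ = tan 24.48° = 0.4553.
Total internal reflection: sin θ_c = n₂/n₁ = 0.4553.
θ_c = arcsin(0.4553) = 27.08°.

θ_c ≈ 27.08°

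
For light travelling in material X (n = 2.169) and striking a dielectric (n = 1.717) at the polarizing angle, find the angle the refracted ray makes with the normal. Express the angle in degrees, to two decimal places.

θ_t ≈ 51.63°

tan θ_B = n₂/n₁ = 1.717/2.169 = 0.7916, so θ_B = 38.37°.
The refracted ray is perpendicular to the reflected ray, so θ_t = 90° − θ_B = 51.63°.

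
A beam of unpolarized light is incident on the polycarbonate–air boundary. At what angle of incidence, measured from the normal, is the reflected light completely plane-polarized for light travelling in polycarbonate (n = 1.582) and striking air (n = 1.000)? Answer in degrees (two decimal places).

θ_B ≈ 32.30°

Brewster's condition: tan θ_B = n₂/n₁ = 1.000/1.582 = 0.6321. Taking the arctangent, θ_B = 32.30°.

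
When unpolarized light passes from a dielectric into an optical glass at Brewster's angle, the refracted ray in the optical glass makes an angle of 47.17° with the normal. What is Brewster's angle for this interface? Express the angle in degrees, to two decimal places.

θ_B ≈ 42.83°

Since the reflected and refracted rays are at right angles at the polarizing angle, θ_B + θ_t = 90°.
θ_B = 90° − 47.17° = 42.83°.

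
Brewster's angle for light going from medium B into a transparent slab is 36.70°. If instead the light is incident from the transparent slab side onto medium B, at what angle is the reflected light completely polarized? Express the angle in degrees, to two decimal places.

θ_B' ≈ 53.30°

The two Brewster angles are complementary: θ_B' = 90° − θ_B = 90° − 36.70° = 53.30°.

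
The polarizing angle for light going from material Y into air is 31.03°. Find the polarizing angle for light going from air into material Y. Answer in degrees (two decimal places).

θ_B' ≈ 58.97°

The two Brewster angles are complementary: θ_B' = 90° − θ_B = 90° − 31.03° = 58.97°.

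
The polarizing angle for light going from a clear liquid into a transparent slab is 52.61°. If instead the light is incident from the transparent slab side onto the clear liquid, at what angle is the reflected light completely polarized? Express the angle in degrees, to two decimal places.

θ_B' ≈ 37.39°

The two Brewster angles are complementary: θ_B' = 90° − θ_B = 90° − 52.61° = 37.39°.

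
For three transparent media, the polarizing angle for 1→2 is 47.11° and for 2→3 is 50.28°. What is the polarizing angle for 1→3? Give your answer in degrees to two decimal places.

θ_B ≈ 52.34°

n₂/n₁ = tan 47.11° = 1.0765 and n₃/n₂ = tan 50.28° = 1.2037.
n₃/n₁ = 1.2957. Then tan θ_B(1→3) = n₃/n₁, so θ_B(1→3) = arctan(1.2957) = 52.34°.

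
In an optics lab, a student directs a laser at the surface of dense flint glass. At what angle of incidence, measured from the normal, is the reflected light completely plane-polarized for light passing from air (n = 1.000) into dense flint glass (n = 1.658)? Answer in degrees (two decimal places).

θ_B ≈ 58.90°

The reflected p-component vanishes when tan θ_B = n₂/n₁.
tan θ_B = n₂/n₁ = 1.658/1.000 = 1.6580.
So θ_B = arctan 1.6580 = 58.90°.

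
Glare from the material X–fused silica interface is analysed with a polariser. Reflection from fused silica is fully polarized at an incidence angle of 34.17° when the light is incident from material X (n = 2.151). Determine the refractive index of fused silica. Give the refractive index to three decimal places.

n ≈ 1.460

Brewster's law: tan θ_B = n₂/n₁ (light incident in material X, refracted into fused silica).
n₂ = n₁ tan θ_B = 2.151 × tan 34.17° = 1.460.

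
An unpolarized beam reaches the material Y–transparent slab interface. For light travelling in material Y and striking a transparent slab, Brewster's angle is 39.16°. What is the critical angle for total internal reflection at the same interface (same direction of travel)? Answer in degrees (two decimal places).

n₂/n₁ = tan 39.16° = 0.8144; the critical angle satisfies sin θ_c = n₂/n₁.
θ_c = arcsin(0.8144) = 54.53°.

θ_c ≈ 54.53°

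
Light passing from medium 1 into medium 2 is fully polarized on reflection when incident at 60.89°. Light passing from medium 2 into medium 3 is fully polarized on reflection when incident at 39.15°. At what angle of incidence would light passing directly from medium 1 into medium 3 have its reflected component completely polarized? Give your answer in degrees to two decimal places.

θ_B ≈ 55.63°

tan θ_B(1→2) = n₂/n₁ = tan 60.89° = 1.7959.
tan θ_B(2→3) = n₃/n₂ = tan 39.15° = 0.8141.
Multiplying, n₃/n₁ = 1.7959 × 0.8141 = 1.4621, and θ_B(1→3) = arctan 1.4621 = 55.63°.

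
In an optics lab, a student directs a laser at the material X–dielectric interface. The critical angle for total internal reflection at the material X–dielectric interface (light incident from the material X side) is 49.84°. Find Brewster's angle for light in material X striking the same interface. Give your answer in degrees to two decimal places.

sin θ_c = n₂/n₁, so n₂/n₁ = sin 49.84° = 0.7642.
Brewster: tan θ_B = n₂/n₁ = 0.7642.
θ_B = arctan(0.7642) = 37.39°.

θ_B ≈ 37.39°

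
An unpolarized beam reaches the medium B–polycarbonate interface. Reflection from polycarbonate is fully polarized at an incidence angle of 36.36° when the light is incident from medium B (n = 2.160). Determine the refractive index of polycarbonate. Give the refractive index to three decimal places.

Brewster's law: tan θ_B = n₂/n₁ (light incident in medium B, refracted into polycarbonate).
n₂ = n₁ tan θ_B = 2.160 × tan 36.36° = 1.590.

n ≈ 1.590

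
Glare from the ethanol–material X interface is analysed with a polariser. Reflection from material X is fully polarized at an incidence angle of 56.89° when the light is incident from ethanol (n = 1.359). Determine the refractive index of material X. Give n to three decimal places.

At the polarizing angle, tan θ_B = n₂/n₁ with n₁ on the incident side (ethanol) and n₂ on the transmitted side (material X).
n₂ = n₁ tan θ_B = 1.359 × tan 56.89° = 2.084.

n ≈ 2.084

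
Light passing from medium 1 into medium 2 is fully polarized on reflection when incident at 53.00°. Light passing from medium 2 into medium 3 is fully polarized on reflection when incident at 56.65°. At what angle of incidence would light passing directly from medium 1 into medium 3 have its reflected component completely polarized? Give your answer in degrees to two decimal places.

n₂/n₁ = tan 53.00° = 1.3270 and n₃/n₂ = tan 56.65° = 1.5195.
So n₃/n₁ = (n₂/n₁)(n₃/n₂) = 1.3270 × 1.5195 = 2.0164.
θ_B(1→3) = arctan(2.0164) = 63.62°.

θ_B ≈ 63.62°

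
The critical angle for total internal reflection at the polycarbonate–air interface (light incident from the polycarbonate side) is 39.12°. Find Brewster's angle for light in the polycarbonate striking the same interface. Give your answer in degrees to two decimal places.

θ_B ≈ 32.25°

sin θ_c = n₂/n₁, so n₂/n₁ = sin 39.12° = 0.6309.
Brewster: tan θ_B = n₂/n₁ = 0.6309.
θ_B = arctan(0.6309) = 32.25°.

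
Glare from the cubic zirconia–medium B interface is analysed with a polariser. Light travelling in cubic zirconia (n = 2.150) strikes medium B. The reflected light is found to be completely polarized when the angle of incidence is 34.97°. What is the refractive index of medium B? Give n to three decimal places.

n ≈ 1.504

At Brewster's angle, tan θ_B = n₂/n₁ with n₁ on the incident side (cubic zirconia) and n₂ on the transmitted side (medium B).
n₂ = n₁ tan θ_B = 2.150 × tan 34.97° = 1.504.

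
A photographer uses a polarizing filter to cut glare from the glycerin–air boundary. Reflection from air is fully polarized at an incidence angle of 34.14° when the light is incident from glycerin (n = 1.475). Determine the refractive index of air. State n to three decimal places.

n ≈ 1.000

Full polarization of the reflected beam means tan θ_B = n₂/n₁, where n₁ is the incident medium (glycerin).
n₂ = n₁ tan θ_B = 1.475 × tan 34.14° = 1.000.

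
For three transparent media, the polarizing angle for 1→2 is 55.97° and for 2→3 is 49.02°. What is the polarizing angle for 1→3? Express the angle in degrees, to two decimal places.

θ_B ≈ 59.60°

Each Brewster angle gives a ratio: n₂/n₁ = tan 55.97° = 1.4809, n₃/n₂ = tan 49.02° = 1.1512.
Multiplying, n₃/n₁ = 1.4809 × 1.1512 = 1.7048, and θ_B(1→3) = arctan 1.7048 = 59.60°.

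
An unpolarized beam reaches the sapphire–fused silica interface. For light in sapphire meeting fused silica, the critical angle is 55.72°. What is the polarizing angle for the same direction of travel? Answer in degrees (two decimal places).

θ_B ≈ 39.57°

At the critical angle sin θ_c = n₂/n₁, giving n₂/n₁ = sin 55.72° = 0.8263.
Then tan θ_B = n₂/n₁ = 0.8263, so θ_B = arctan 0.8263 = 39.57°.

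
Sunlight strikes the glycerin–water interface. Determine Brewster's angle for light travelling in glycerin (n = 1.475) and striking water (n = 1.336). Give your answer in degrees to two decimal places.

θ_B ≈ 42.17°

The reflected p-component vanishes when tan θ_B = n₂/n₁.
Brewster's condition: tan θ_B = n₂/n₁ = 1.336/1.475 = 0.9058.
So θ_B = arctan 0.9058 = 42.17°.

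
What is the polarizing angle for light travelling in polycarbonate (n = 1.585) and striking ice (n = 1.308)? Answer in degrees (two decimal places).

tan θ_B = n₂/n₁ = 1.308/1.585 = 0.8252. Taking the arctangent, θ_B = 39.53°.

θ_B ≈ 39.53°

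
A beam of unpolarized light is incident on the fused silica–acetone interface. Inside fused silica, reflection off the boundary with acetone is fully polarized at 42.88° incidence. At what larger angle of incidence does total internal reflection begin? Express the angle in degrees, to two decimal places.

tan θ_B = n₂/n₁ = tan 42.88° = 0.9286.
Total internal reflection: sin θ_c = n₂/n₁ = 0.9286.
θ_c = arcsin(0.9286) = 68.22°.

θ_c ≈ 68.22°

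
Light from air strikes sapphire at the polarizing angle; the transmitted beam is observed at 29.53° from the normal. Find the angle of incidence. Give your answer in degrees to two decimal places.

Brewster's condition makes the reflected and refracted beams perpendicular: θ_B + θ_t = 90°.
θ_B = 90° − 29.53° = 60.47°.

θ_B ≈ 60.47°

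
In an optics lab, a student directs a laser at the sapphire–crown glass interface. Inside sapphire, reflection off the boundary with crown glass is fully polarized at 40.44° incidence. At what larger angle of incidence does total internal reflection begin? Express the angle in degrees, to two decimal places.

θ_c ≈ 58.46°

tan θ_B = n₂/n₁ = tan 40.44° = 0.8523.
Total internal reflection: sin θ_c = n₂/n₁ = 0.8523.
θ_c = arcsin(0.8523) = 58.46°.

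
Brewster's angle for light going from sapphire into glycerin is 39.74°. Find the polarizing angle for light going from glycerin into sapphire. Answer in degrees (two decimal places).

The two Brewster angles are complementary: θ_B' = 90° − θ_B = 90° − 39.74° = 50.26°.

θ_B' ≈ 50.26°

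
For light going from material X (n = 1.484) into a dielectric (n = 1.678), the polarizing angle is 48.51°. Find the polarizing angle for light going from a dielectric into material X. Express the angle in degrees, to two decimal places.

θ_B' ≈ 41.49°

tan θ_B' = n₁/n₂ = 1/tan θ_B, so θ_B' = 90° − θ_B.
θ_B' = 90° − 48.51° = 41.49°.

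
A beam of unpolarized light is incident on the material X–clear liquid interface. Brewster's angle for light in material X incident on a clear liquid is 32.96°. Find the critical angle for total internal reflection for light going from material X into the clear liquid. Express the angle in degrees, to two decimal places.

tan θ_B = n₂/n₁ = tan 32.96° = 0.6484.
Total internal reflection: sin θ_c = n₂/n₁ = 0.6484.
θ_c = arcsin(0.6484) = 40.42°.

θ_c ≈ 40.42°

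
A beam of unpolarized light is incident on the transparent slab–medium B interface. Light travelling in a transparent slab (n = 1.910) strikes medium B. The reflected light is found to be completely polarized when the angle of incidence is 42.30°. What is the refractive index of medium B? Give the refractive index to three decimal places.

At Brewster's angle, tan θ_B = n₂/n₁ with n₁ on the incident side (a transparent slab) and n₂ on the transmitted side (medium B).
n₂ = n₁ tan θ_B = 1.910 × tan 42.30° = 1.738.

n ≈ 1.738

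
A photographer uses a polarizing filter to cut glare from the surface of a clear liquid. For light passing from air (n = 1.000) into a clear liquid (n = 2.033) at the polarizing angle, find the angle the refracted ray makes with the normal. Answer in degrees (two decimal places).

θ_t ≈ 26.19°

tan θ_B = n₂/n₁ = 2.033/1.000 = 2.0330, so θ_B = 63.81°.
Since θ_B + θ_t = 90° at Brewster incidence, θ_t = 90° − 63.81° = 26.19°.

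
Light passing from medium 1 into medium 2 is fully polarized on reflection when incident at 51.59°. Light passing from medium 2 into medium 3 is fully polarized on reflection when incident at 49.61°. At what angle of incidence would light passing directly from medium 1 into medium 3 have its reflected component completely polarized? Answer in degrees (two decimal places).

tan θ_B(1→2) = n₂/n₁ = tan 51.59° = 1.2612.
tan θ_B(2→3) = n₃/n₂ = tan 49.61° = 1.1754.
So n₃/n₁ = (n₂/n₁)(n₃/n₂) = 1.2612 × 1.1754 = 1.4825.
θ_B(1→3) = arctan(1.4825) = 56.00°.

θ_B ≈ 56.00°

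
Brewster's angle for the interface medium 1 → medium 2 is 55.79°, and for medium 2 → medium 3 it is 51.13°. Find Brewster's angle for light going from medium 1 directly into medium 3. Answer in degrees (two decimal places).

n₂/n₁ = tan 55.79° = 1.4709 and n₃/n₂ = tan 51.13° = 1.2406.
Multiplying, n₃/n₁ = 1.4709 × 1.2406 = 1.8249, and θ_B(1→3) = arctan 1.8249 = 61.28°.

θ_B ≈ 61.28°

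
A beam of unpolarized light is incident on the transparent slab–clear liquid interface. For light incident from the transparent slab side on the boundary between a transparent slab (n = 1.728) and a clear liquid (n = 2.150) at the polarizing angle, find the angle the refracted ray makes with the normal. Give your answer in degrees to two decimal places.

First find Brewster's angle: tan θ_B = 2.150/1.728 = 1.2442, giving θ_B = 51.21°.
At Brewster's angle the reflected and refracted rays are perpendicular, so θ_t = 90° − θ_B = 90° − 51.21° = 38.79°.

θ_t ≈ 38.79°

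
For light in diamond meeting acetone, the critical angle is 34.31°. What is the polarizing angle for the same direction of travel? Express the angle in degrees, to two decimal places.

θ_B ≈ 29.41°

At the critical angle sin θ_c = n₂/n₁, giving n₂/n₁ = sin 34.31° = 0.5637.
Then tan θ_B = n₂/n₁ = 0.5637, so θ_B = arctan 0.5637 = 29.41°.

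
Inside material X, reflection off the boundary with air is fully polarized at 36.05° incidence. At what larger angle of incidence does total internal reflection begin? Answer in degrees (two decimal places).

θ_c ≈ 46.71°

n₂/n₁ = tan 36.05° = 0.7279; the critical angle satisfies sin θ_c = n₂/n₁.
θ_c = arcsin(0.7279) = 46.71°.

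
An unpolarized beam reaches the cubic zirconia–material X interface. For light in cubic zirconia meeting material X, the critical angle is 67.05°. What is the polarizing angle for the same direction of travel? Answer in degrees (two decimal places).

sin θ_c = n₂/n₁, so n₂/n₁ = sin 67.05° = 0.9208.
Brewster: tan θ_B = n₂/n₁ = 0.9208.
θ_B = arctan(0.9208) = 42.64°.

θ_B ≈ 42.64°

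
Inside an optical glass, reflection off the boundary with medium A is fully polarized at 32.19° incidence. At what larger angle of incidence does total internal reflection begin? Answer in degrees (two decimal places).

From Brewster, n₂/n₁ = tan θ_B = tan 32.19° = 0.6295.
Then sin θ_c = n₂/n₁ = 0.6295, so θ_c = arcsin 0.6295 = 39.01°.

θ_c ≈ 39.01°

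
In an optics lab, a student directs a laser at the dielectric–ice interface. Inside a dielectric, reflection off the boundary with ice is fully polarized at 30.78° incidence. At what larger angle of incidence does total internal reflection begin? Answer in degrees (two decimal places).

θ_c ≈ 36.56°

n₂/n₁ = tan 30.78° = 0.5956; the critical angle satisfies sin θ_c = n₂/n₁.
θ_c = arcsin(0.5956) = 36.56°.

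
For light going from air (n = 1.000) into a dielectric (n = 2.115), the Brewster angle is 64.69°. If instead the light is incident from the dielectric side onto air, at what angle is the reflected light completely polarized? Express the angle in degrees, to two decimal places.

θ_B' ≈ 25.31°

tan θ_B' = n₁/n₂ = 1/tan θ_B, so θ_B' = 90° − θ_B.
θ_B' = 90° − 64.69° = 25.31°.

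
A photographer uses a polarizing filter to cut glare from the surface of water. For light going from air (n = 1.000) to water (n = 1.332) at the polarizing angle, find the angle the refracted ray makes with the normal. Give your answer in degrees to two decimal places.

θ_t ≈ 36.90°

tan θ_B = n₂/n₁ = 1.332/1.000 = 1.3320, so θ_B = 53.10°.
Since θ_B + θ_t = 90° at Brewster incidence, θ_t = 90° − 53.10° = 36.90°.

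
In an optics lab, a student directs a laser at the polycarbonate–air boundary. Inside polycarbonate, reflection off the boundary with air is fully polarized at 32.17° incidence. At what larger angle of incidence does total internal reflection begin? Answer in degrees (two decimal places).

θ_c ≈ 38.98°

n₂/n₁ = tan 32.17° = 0.6290; the critical angle satisfies sin θ_c = n₂/n₁.
θ_c = arcsin(0.6290) = 38.98°.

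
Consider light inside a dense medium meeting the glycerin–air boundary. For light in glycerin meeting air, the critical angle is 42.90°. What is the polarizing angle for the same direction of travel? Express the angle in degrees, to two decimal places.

θ_B ≈ 34.24°

n₂/n₁ = sin θ_c = sin 42.90° = 0.6807.
tan θ_B equals the same ratio, so θ_B = arctan(0.6807) = 34.24°.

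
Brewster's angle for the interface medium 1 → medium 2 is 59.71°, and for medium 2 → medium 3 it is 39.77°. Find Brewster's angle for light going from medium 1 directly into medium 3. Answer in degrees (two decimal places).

θ_B ≈ 54.94°

Each Brewster angle gives a ratio: n₂/n₁ = tan 59.71° = 1.7120, n₃/n₂ = tan 39.77° = 0.8323.
So n₃/n₁ = (n₂/n₁)(n₃/n₂) = 1.7120 × 0.8323 = 1.4249.
θ_B(1→3) = arctan(1.4249) = 54.94°.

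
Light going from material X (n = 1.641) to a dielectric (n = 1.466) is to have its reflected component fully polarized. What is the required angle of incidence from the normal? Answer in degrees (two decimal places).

tan θ_B = n₂/n₁ = 1.466/1.641 = 0.8934.
So θ_B = arctan 0.8934 = 41.78°.

θ_B ≈ 41.78°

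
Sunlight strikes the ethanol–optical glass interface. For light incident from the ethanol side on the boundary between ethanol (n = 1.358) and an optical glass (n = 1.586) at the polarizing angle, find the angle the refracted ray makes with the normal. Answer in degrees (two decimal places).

θ_B = arctan(n₂/n₁) = arctan(1.586/1.358) = 49.43°.
Since θ_B + θ_t = 90° at Brewster incidence, θ_t = 90° − 49.43° = 40.57°.

θ_t ≈ 40.57°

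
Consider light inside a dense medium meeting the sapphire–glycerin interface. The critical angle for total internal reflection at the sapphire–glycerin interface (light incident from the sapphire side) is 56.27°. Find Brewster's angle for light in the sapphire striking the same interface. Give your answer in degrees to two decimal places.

θ_B ≈ 39.75°

sin θ_c = n₂/n₁, so n₂/n₁ = sin 56.27° = 0.8317.
Brewster: tan θ_B = n₂/n₁ = 0.8317.
θ_B = arctan(0.8317) = 39.75°.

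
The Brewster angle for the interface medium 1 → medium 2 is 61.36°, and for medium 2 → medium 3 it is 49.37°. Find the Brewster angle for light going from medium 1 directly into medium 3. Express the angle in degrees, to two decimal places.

θ_B ≈ 64.89°

n₂/n₁ = tan 61.36° = 1.8311 and n₃/n₂ = tan 49.37° = 1.1655.
So n₃/n₁ = (n₂/n₁)(n₃/n₂) = 1.8311 × 1.1655 = 2.1341.
θ_B(1→3) = arctan(2.1341) = 64.89°.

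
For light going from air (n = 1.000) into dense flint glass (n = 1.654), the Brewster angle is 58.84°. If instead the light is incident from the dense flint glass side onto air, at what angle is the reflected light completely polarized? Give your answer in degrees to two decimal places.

θ_B' ≈ 31.16°

Reversing the direction swaps n₁ and n₂, so tan θ_B' = 1/tan θ_B and θ_B' = 90° − θ_B.
Hence θ_B' = 90° − 58.84° = 31.16°.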